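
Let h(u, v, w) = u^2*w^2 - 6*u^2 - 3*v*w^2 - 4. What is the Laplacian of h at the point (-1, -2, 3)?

20

∂²h/∂u² = 2*(w^2 - 6)
∂²h/∂v² = 0
∂²h/∂w² = 2*(u^2 - 3*v)
∇²h = 2*u^2 - 6*v + 2*w^2 - 12
At (-1, -2, 3): 20.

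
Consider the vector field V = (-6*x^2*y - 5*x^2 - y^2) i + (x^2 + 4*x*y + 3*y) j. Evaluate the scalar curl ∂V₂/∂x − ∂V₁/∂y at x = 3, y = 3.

78

∂V₂/∂x = 2*x + 4*y
∂V₁/∂y = -6*x^2 - 2*y
Scalar curl = 6*x^2 + 2*x + 6*y
At (3, 3): 78.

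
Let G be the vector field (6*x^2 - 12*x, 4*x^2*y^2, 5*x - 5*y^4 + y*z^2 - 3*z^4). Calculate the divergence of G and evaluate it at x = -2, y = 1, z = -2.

88

∂G₁/∂x = 12*x - 12
∂G₂/∂y = 8*x^2*y
∂G₃/∂z = 2*y*z - 12*z^3
∇·G = 8*x^2*y + 12*x + 2*y*z - 12*z^3 - 12
At (-2, 1, -2): 88.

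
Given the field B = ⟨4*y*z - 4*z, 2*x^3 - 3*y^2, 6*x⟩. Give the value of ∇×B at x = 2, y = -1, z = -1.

(0, -14, 28)

(∇×B)₁ = ∂B₃/∂y − ∂B₂/∂z = 0
(∇×B)₂ = ∂B₁/∂z − ∂B₃/∂x = 4*y - 10
(∇×B)₃ = ∂B₂/∂x − ∂B₁/∂y = 6*x^2 - 4*z
∇×B = (0, 4*y - 10, 6*x^2 - 4*z)
At (2, -1, -1): (0, -14, 28).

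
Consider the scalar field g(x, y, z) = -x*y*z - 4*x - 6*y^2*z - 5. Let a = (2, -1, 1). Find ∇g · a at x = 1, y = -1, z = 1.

-22

∂g/∂x = -y*z - 4
∂g/∂y = -x*z - 12*y*z
∂g/∂z = -x*y - 6*y^2
∇g at (1, -1, 1) = (-3, 11, -5)
∇g · a = (-3)(2) + (11)(-1) + (-5)(1) = -22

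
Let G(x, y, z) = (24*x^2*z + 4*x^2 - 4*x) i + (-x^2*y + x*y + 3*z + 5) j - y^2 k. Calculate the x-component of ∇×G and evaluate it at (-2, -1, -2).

(∇×G)_1 = ∂G₃/∂y − ∂G₂/∂z
= -2*y − (3)
= -2*y - 3
At (-2, -1, -2): -1.

-1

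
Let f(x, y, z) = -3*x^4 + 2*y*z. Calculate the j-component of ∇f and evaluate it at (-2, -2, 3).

(∇f)_2 = ∂f/∂y = 2*z
At (-2, -2, 3): 6.

6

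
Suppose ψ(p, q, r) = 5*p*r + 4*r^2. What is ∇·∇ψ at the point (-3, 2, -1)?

∂²ψ/∂p² = 0
∂²ψ/∂q² = 0
∂²ψ/∂r² = 8
∇²ψ = 8
At (-3, 2, -1): 8.

8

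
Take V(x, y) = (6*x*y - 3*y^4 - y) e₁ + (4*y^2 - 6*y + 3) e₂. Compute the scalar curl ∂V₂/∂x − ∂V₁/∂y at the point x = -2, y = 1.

25

∂V₂/∂x = 0
∂V₁/∂y = 6*x - 12*y^3 - 1
Scalar curl = -6*x + 12*y^3 + 1
At (-2, 1): 25.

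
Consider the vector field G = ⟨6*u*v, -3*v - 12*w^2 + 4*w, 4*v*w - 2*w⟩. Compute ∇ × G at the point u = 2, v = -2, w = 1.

(24, 0, -12)

(∇×G)₁ = ∂G₃/∂v − ∂G₂/∂w = 28*w - 4
(∇×G)₂ = ∂G₁/∂w − ∂G₃/∂u = 0
(∇×G)₃ = ∂G₂/∂u − ∂G₁/∂v = -6*u
∇×G = (28*w - 4, 0, -6*u)
At (2, -2, 1): (24, 0, -12).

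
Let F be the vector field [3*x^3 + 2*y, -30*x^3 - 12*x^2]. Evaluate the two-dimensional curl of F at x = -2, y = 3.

-314

∂F₂/∂x = -90*x^2 - 24*x
∂F₁/∂y = 2
Scalar curl = -90*x^2 - 24*x - 2
At (-2, 3): -314.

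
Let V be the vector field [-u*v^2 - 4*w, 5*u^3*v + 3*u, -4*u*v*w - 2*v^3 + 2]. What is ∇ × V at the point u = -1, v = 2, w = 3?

(-12, 20, 29)

(∇×V)₁ = ∂V₃/∂v − ∂V₂/∂w = -4*u*w - 6*v^2
(∇×V)₂ = ∂V₁/∂w − ∂V₃/∂u = 4*v*w - 4
(∇×V)₃ = ∂V₂/∂u − ∂V₁/∂v = 15*u^2*v + 2*u*v + 3
∇×V = (-4*u*w - 6*v^2, 4*v*w - 4, 15*u^2*v + 2*u*v + 3)
At (-1, 2, 3): (-12, 20, 29).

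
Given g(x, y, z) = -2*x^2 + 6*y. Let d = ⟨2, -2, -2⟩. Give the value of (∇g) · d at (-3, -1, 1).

∂g/∂x = -4*x
∂g/∂y = 6
∂g/∂z = 0
∇g at (-3, -1, 1) = (12, 6, 0)
∇g · d = (12)(2) + (6)(-2) + (0)(-2) = 12

12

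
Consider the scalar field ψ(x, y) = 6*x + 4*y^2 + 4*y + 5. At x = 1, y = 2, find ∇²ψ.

8

∂²ψ/∂x² = 0
∂²ψ/∂y² = 8
∇²ψ = 8
At (1, 2): 8.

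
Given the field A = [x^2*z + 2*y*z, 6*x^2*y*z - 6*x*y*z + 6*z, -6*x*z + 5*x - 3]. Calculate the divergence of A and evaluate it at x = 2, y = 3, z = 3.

36

∂A₁/∂x = 2*x*z
∂A₂/∂y = 6*x^2*z - 6*x*z
∂A₃/∂z = -6*x
∇·A = 6*x^2*z - 4*x*z - 6*x
At (2, 3, 3): 36.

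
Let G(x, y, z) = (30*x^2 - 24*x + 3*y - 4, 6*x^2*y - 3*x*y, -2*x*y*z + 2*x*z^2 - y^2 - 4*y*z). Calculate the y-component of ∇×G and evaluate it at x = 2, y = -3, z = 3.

-36

(∇×G)_2 = ∂G₁/∂z − ∂G₃/∂x
= 0 − (-2*y*z + 2*z^2)
= 2*y*z - 2*z^2
At (2, -3, 3): -36.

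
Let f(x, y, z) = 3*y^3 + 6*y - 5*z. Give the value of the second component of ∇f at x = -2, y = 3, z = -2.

(∇f)_2 = ∂f/∂y = 9*y^2 + 6
At (-2, 3, -2): 87.

87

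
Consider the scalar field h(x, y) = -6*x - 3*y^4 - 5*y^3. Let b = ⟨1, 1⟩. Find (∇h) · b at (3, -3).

183

∂h/∂x = -6
∂h/∂y = -12*y^3 - 15*y^2
∇h at (3, -3) = (-6, 189)
∇h · b = (-6)(1) + (189)(1) = 183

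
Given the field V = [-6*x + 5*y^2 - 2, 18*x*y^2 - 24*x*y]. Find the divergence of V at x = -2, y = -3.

∂V₁/∂x = -6
∂V₂/∂y = 36*x*y - 24*x
∇·V = 36*x*y - 24*x - 6
At (-2, -3): 258.

258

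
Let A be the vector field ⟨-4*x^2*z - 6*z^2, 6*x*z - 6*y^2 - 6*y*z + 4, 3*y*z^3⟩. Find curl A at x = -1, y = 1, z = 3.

(∇×A)₁ = ∂A₃/∂y − ∂A₂/∂z = -6*x + 6*y + 3*z^3
(∇×A)₂ = ∂A₁/∂z − ∂A₃/∂x = -4*x^2 - 12*z
(∇×A)₃ = ∂A₂/∂x − ∂A₁/∂y = 6*z
∇×A = (-6*x + 6*y + 3*z^3, -4*x^2 - 12*z, 6*z)
At (-1, 1, 3): (93, -40, 18).

(93, -40, 18)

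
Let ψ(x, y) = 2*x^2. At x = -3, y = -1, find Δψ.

∂²ψ/∂x² = 4
∂²ψ/∂y² = 0
∇²ψ = 4
At (-3, -1): 4.

4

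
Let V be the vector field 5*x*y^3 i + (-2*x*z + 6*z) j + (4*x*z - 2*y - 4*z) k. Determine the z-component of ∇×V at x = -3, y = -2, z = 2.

176

(∇×V)_3 = ∂V₂/∂x − ∂V₁/∂y
= -2*z − (15*x*y^2)
= -15*x*y^2 - 2*z
At (-3, -2, 2): 176.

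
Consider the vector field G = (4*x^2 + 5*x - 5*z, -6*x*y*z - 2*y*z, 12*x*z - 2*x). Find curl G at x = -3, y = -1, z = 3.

(∇×G)₁ = ∂G₃/∂y − ∂G₂/∂z = 6*x*y + 2*y
(∇×G)₂ = ∂G₁/∂z − ∂G₃/∂x = -12*z - 3
(∇×G)₃ = ∂G₂/∂x − ∂G₁/∂y = -6*y*z
∇×G = (6*x*y + 2*y, -12*z - 3, -6*y*z)
At (-3, -1, 3): (16, -39, 18).

(16, -39, 18)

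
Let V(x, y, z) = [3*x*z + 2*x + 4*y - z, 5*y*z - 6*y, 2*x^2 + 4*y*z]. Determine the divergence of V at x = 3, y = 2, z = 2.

∂V₁/∂x = 3*z + 2
∂V₂/∂y = 5*z - 6
∂V₃/∂z = 4*y
∇·V = 4*y + 8*z - 4
At (3, 2, 2): 20.

20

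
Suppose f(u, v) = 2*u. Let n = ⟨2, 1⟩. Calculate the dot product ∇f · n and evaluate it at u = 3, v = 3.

∂f/∂u = 2
∂f/∂v = 0
∇f at (3, 3) = (2, 0)
∇f · n = (2)(2) + (0)(1) = 4

4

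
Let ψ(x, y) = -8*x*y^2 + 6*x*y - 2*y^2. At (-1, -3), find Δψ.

∂²ψ/∂x² = 0
∂²ψ/∂y² = -4*(4*x + 1)
∇²ψ = -16*x - 4
At (-1, -3): 12.

12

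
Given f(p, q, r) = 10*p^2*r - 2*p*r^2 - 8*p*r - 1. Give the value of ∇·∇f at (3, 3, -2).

∂²f/∂p² = 20*r
∂²f/∂q² = 0
∂²f/∂r² = -4*p
∇²f = -4*p + 20*r
At (3, 3, -2): -52.

-52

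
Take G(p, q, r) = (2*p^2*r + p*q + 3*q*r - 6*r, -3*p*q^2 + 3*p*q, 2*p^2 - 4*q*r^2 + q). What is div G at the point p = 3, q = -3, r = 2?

132

∂G₁/∂p = 4*p*r + q
∂G₂/∂q = -6*p*q + 3*p
∂G₃/∂r = -8*q*r
∇·G = -6*p*q + 4*p*r + 3*p - 8*q*r + q
At (3, -3, 2): 132.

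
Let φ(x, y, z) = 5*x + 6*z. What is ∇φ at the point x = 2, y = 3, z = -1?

∂φ/∂x = 5
∂φ/∂y = 0
∂φ/∂z = 6
∇φ = (5, 0, 6)
At (2, 3, -1): (5, 0, 6).

(5, 0, 6)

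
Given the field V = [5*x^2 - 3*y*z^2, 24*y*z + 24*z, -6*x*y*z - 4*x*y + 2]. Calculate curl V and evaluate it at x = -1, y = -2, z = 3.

(46, -8, 27)

(∇×V)₁ = ∂V₃/∂y − ∂V₂/∂z = -6*x*z - 4*x - 24*y - 24
(∇×V)₂ = ∂V₁/∂z − ∂V₃/∂x = 4*y
(∇×V)₃ = ∂V₂/∂x − ∂V₁/∂y = 3*z^2
∇×V = (-6*x*z - 4*x - 24*y - 24, 4*y, 3*z^2)
At (-1, -2, 3): (46, -8, 27).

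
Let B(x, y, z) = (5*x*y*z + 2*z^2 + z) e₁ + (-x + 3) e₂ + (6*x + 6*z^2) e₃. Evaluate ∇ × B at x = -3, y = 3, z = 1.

(∇×B)₁ = ∂B₃/∂y − ∂B₂/∂z = 0
(∇×B)₂ = ∂B₁/∂z − ∂B₃/∂x = 5*x*y + 4*z - 5
(∇×B)₃ = ∂B₂/∂x − ∂B₁/∂y = -5*x*z - 1
∇×B = (0, 5*x*y + 4*z - 5, -5*x*z - 1)
At (-3, 3, 1): (0, -46, 14).

(0, -46, 14)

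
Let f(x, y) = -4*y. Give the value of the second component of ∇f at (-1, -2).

-4

(∇f)_2 = ∂f/∂y = -4
At (-1, -2): -4.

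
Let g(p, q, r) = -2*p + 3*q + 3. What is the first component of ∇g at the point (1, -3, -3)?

-2

(∇g)_1 = ∂g/∂p = -2
At (1, -3, -3): -2.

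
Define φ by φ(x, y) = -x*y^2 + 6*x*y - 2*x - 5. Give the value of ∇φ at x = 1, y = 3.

∂φ/∂x = -y^2 + 6*y - 2
∂φ/∂y = -2*x*y + 6*x
∇φ = (-y^2 + 6*y - 2, -2*x*y + 6*x)
At (1, 3): (7, 0).

(7, 0)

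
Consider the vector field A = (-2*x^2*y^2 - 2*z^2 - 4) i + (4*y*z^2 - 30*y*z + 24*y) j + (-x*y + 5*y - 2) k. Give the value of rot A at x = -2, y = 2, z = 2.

(∇×A)₁ = ∂A₃/∂y − ∂A₂/∂z = -x - 8*y*z + 30*y + 5
(∇×A)₂ = ∂A₁/∂z − ∂A₃/∂x = y - 4*z
(∇×A)₃ = ∂A₂/∂x − ∂A₁/∂y = 4*x^2*y
∇×A = (-x - 8*y*z + 30*y + 5, y - 4*z, 4*x^2*y)
At (-2, 2, 2): (35, -6, 32).

(35, -6, 32)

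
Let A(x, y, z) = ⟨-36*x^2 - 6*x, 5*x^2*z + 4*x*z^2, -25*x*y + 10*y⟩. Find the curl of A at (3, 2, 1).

(∇×A)₁ = ∂A₃/∂y − ∂A₂/∂z = -5*x^2 - 8*x*z - 25*x + 10
(∇×A)₂ = ∂A₁/∂z − ∂A₃/∂x = 25*y
(∇×A)₃ = ∂A₂/∂x − ∂A₁/∂y = 10*x*z + 4*z^2
∇×A = (-5*x^2 - 8*x*z - 25*x + 10, 25*y, 10*x*z + 4*z^2)
At (3, 2, 1): (-134, 50, 34).

(-134, 50, 34)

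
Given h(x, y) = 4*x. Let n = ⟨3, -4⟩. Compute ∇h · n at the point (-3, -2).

12

∂h/∂x = 4
∂h/∂y = 0
∇h at (-3, -2) = (4, 0)
∇h · n = (4)(3) + (0)(-4) = 12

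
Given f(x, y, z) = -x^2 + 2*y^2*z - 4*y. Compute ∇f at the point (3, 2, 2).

(-6, 12, 8)

∂f/∂x = -2*x
∂f/∂y = 4*y*z - 4
∂f/∂z = 2*y^2
∇f = (-2*x, 4*y*z - 4, 2*y^2)
At (3, 2, 2): (-6, 12, 8).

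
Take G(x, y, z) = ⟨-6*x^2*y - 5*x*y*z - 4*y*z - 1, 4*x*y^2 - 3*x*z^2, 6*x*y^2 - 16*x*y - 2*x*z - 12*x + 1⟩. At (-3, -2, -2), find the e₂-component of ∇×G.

-70

(∇×G)_2 = ∂G₁/∂z − ∂G₃/∂x
= -5*x*y - 4*y − (6*y^2 - 16*y - 2*z - 12)
= -5*x*y - 6*y^2 + 12*y + 2*z + 12
At (-3, -2, -2): -70.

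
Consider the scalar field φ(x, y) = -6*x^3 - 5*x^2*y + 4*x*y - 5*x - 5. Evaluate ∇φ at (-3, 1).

(-133, -57)

∂φ/∂x = -18*x^2 - 10*x*y + 4*y - 5
∂φ/∂y = -5*x^2 + 4*x
∇φ = (-18*x^2 - 10*x*y + 4*y - 5, -5*x^2 + 4*x)
At (-3, 1): (-133, -57).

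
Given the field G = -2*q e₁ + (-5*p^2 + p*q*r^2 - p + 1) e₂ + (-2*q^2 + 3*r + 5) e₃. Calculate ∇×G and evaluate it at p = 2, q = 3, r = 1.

(-24, 0, -16)

(∇×G)₁ = ∂G₃/∂q − ∂G₂/∂r = -2*p*q*r - 4*q
(∇×G)₂ = ∂G₁/∂r − ∂G₃/∂p = 0
(∇×G)₃ = ∂G₂/∂p − ∂G₁/∂q = -10*p + q*r^2 + 1
∇×G = (-2*p*q*r - 4*q, 0, -10*p + q*r^2 + 1)
At (2, 3, 1): (-24, 0, -16).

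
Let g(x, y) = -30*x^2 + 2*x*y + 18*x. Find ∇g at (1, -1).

(-44, 2)

∂g/∂x = -60*x + 2*y + 18
∂g/∂y = 2*x
∇g = (-60*x + 2*y + 18, 2*x)
At (1, -1): (-44, 2).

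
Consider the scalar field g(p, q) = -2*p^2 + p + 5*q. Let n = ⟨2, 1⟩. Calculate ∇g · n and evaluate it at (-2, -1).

23

∂g/∂p = -4*p + 1
∂g/∂q = 5
∇g at (-2, -1) = (9, 5)
∇g · n = (9)(2) + (5)(1) = 23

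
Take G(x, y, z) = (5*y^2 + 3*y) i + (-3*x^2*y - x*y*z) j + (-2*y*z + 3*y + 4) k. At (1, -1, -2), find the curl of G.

(∇×G)₁ = ∂G₃/∂y − ∂G₂/∂z = x*y - 2*z + 3
(∇×G)₂ = ∂G₁/∂z − ∂G₃/∂x = 0
(∇×G)₃ = ∂G₂/∂x − ∂G₁/∂y = -6*x*y - y*z - 10*y - 3
∇×G = (x*y - 2*z + 3, 0, -6*x*y - y*z - 10*y - 3)
At (1, -1, -2): (6, 0, 11).

(6, 0, 11)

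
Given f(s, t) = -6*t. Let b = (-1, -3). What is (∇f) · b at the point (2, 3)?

∂f/∂s = 0
∂f/∂t = -6
∇f at (2, 3) = (0, -6)
∇f · b = (0)(-1) + (-6)(-3) = 18

18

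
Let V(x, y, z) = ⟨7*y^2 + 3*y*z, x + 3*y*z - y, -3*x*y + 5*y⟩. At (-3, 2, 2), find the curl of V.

(8, 12, -33)

(∇×V)₁ = ∂V₃/∂y − ∂V₂/∂z = -3*x - 3*y + 5
(∇×V)₂ = ∂V₁/∂z − ∂V₃/∂x = 6*y
(∇×V)₃ = ∂V₂/∂x − ∂V₁/∂y = -14*y - 3*z + 1
∇×V = (-3*x - 3*y + 5, 6*y, -14*y - 3*z + 1)
At (-3, 2, 2): (8, 12, -33).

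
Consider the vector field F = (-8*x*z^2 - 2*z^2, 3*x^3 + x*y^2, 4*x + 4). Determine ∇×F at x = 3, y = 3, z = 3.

(0, -160, 90)

(∇×F)₁ = ∂F₃/∂y − ∂F₂/∂z = 0
(∇×F)₂ = ∂F₁/∂z − ∂F₃/∂x = -16*x*z - 4*z - 4
(∇×F)₃ = ∂F₂/∂x − ∂F₁/∂y = 9*x^2 + y^2
∇×F = (0, -16*x*z - 4*z - 4, 9*x^2 + y^2)
At (3, 3, 3): (0, -160, 90).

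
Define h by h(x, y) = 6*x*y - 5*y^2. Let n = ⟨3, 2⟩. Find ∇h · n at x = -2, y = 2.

-28

∂h/∂x = 6*y
∂h/∂y = 6*x - 10*y
∇h at (-2, 2) = (12, -32)
∇h · n = (12)(3) + (-32)(2) = -28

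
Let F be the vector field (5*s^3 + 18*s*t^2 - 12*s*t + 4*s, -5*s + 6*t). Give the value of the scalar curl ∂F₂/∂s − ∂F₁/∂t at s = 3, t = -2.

247

∂F₂/∂s = -5
∂F₁/∂t = 36*s*t - 12*s
Scalar curl = -36*s*t + 12*s - 5
At (3, -2): 247.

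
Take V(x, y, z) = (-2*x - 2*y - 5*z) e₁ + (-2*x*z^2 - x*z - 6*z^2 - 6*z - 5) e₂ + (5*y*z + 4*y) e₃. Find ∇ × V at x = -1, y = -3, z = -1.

(-4, -5, 1)

(∇×V)₁ = ∂V₃/∂y − ∂V₂/∂z = 4*x*z + x + 17*z + 10
(∇×V)₂ = ∂V₁/∂z − ∂V₃/∂x = -5
(∇×V)₃ = ∂V₂/∂x − ∂V₁/∂y = -2*z^2 - z + 2
∇×V = (4*x*z + x + 17*z + 10, -5, -2*z^2 - z + 2)
At (-1, -3, -1): (-4, -5, 1).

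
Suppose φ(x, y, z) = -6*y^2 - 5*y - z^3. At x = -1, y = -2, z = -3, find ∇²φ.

∂²φ/∂x² = 0
∂²φ/∂y² = -12
∂²φ/∂z² = -6*z
∇²φ = -6*z - 12
At (-1, -2, -3): 6.

6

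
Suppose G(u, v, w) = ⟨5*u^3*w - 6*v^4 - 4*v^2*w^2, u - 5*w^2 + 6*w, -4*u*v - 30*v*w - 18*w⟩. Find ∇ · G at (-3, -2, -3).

∂G₁/∂u = 15*u^2*w
∂G₂/∂v = 0
∂G₃/∂w = -30*v - 18
∇·G = 15*u^2*w - 30*v - 18
At (-3, -2, -3): -363.

-363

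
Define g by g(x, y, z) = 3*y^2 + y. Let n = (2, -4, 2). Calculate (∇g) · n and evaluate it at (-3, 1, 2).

-28

∂g/∂x = 0
∂g/∂y = 6*y + 1
∂g/∂z = 0
∇g at (-3, 1, 2) = (0, 7, 0)
∇g · n = (0)(2) + (7)(-4) + (0)(2) = -28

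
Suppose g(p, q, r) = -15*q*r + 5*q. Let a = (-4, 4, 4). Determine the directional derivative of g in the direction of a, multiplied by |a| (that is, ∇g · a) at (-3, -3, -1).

∂g/∂p = 0
∂g/∂q = -15*r + 5
∂g/∂r = -15*q
∇g at (-3, -3, -1) = (0, 20, 45)
∇g · a = (0)(-4) + (20)(4) + (45)(4) = 260

260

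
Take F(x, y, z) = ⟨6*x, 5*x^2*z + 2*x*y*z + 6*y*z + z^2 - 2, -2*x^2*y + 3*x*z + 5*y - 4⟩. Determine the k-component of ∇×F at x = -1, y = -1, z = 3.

(∇×F)_3 = ∂F₂/∂x − ∂F₁/∂y
= 10*x*z + 2*y*z − (0)
= 10*x*z + 2*y*z
At (-1, -1, 3): -36.

-36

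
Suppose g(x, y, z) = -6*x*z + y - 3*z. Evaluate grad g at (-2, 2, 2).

(-12, 1, 9)

∂g/∂x = -6*z
∂g/∂y = 1
∂g/∂z = -6*x - 3
∇g = (-6*z, 1, -6*x - 3)
At (-2, 2, 2): (-12, 1, 9).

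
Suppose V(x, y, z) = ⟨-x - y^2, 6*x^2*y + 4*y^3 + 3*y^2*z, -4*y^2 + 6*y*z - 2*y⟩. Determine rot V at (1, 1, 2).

(∇×V)₁ = ∂V₃/∂y − ∂V₂/∂z = -3*y^2 - 8*y + 6*z - 2
(∇×V)₂ = ∂V₁/∂z − ∂V₃/∂x = 0
(∇×V)₃ = ∂V₂/∂x − ∂V₁/∂y = 12*x*y + 2*y
∇×V = (-3*y^2 - 8*y + 6*z - 2, 0, 12*x*y + 2*y)
At (1, 1, 2): (-1, 0, 14).

(-1, 0, 14)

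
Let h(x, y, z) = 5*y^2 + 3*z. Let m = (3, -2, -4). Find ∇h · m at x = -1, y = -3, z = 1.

∂h/∂x = 0
∂h/∂y = 10*y
∂h/∂z = 3
∇h at (-1, -3, 1) = (0, -30, 3)
∇h · m = (0)(3) + (-30)(-2) + (3)(-4) = 48

48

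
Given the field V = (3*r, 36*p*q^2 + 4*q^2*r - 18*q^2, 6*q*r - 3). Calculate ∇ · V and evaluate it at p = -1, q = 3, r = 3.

-234

∂V₁/∂p = 0
∂V₂/∂q = 72*p*q + 8*q*r - 36*q
∂V₃/∂r = 6*q
∇·V = 72*p*q + 8*q*r - 30*q
At (-1, 3, 3): -234.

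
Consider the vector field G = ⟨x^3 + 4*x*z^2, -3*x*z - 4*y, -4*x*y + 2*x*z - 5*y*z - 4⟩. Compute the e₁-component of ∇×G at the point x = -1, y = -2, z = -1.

(∇×G)_1 = ∂G₃/∂y − ∂G₂/∂z
= -4*x - 5*z − (-3*x)
= -x - 5*z
At (-1, -2, -1): 6.

6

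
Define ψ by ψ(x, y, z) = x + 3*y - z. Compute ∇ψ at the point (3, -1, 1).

(1, 3, -1)

∂ψ/∂x = 1
∂ψ/∂y = 3
∂ψ/∂z = -1
∇ψ = (1, 3, -1)
At (3, -1, 1): (1, 3, -1).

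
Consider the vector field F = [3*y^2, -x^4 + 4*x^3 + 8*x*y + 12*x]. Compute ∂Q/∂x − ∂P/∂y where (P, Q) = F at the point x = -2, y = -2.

88

∂F₂/∂x = -4*x^3 + 12*x^2 + 8*y + 12
∂F₁/∂y = 6*y
Scalar curl = -4*x^3 + 12*x^2 + 2*y + 12
At (-2, -2): 88.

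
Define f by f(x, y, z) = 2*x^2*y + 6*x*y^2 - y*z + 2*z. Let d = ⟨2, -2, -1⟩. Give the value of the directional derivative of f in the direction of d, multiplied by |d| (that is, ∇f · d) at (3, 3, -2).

-75

∂f/∂x = 4*x*y + 6*y^2
∂f/∂y = 2*x^2 + 12*x*y - z
∂f/∂z = -y + 2
∇f at (3, 3, -2) = (90, 128, -1)
∇f · d = (90)(2) + (128)(-2) + (-1)(-1) = -75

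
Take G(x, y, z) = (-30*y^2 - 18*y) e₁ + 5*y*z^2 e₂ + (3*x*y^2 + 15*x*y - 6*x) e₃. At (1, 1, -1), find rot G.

(31, -12, 78)

(∇×G)₁ = ∂G₃/∂y − ∂G₂/∂z = 6*x*y + 15*x - 10*y*z
(∇×G)₂ = ∂G₁/∂z − ∂G₃/∂x = -3*y^2 - 15*y + 6
(∇×G)₃ = ∂G₂/∂x − ∂G₁/∂y = 60*y + 18
∇×G = (6*x*y + 15*x - 10*y*z, -3*y^2 - 15*y + 6, 60*y + 18)
At (1, 1, -1): (31, -12, 78).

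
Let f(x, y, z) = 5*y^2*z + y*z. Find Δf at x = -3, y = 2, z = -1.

-10

∂²f/∂x² = 0
∂²f/∂y² = 10*z
∂²f/∂z² = 0
∇²f = 10*z
At (-3, 2, -1): -10.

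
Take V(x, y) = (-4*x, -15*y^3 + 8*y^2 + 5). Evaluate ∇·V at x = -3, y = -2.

-216

∂V₁/∂x = -4
∂V₂/∂y = -45*y^2 + 16*y
∇·V = -45*y^2 + 16*y - 4
At (-3, -2): -216.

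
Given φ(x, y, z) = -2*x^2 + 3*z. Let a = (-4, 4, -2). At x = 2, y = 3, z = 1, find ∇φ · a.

∂φ/∂x = -4*x
∂φ/∂y = 0
∂φ/∂z = 3
∇φ at (2, 3, 1) = (-8, 0, 3)
∇φ · a = (-8)(-4) + (0)(4) + (3)(-2) = 26

26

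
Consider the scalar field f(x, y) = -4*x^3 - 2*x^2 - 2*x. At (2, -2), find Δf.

-52

∂²f/∂x² = -4*(6*x + 1)
∂²f/∂y² = 0
∇²f = -24*x - 4
At (2, -2): -52.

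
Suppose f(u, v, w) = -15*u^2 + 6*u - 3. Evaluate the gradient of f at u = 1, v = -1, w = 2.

∂f/∂u = -30*u + 6
∂f/∂v = 0
∂f/∂w = 0
∇f = (-30*u + 6, 0, 0)
At (1, -1, 2): (-24, 0, 0).

(-24, 0, 0)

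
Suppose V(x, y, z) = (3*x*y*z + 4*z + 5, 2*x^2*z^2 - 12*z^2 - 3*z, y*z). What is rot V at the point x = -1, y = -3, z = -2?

(-39, 13, -22)

(∇×V)₁ = ∂V₃/∂y − ∂V₂/∂z = -4*x^2*z + 25*z + 3
(∇×V)₂ = ∂V₁/∂z − ∂V₃/∂x = 3*x*y + 4
(∇×V)₃ = ∂V₂/∂x − ∂V₁/∂y = 4*x*z^2 - 3*x*z
∇×V = (-4*x^2*z + 25*z + 3, 3*x*y + 4, 4*x*z^2 - 3*x*z)
At (-1, -3, -2): (-39, 13, -22).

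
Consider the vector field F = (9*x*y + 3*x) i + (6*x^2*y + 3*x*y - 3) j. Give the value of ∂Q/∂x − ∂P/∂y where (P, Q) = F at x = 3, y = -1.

-66

∂F₂/∂x = 12*x*y + 3*y
∂F₁/∂y = 9*x
Scalar curl = 12*x*y - 9*x + 3*y
At (3, -1): -66.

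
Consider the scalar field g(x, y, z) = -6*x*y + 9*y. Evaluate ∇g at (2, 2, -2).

(-12, -3, 0)

∂g/∂x = -6*y
∂g/∂y = -6*x + 9
∂g/∂z = 0
∇g = (-6*y, -6*x + 9, 0)
At (2, 2, -2): (-12, -3, 0).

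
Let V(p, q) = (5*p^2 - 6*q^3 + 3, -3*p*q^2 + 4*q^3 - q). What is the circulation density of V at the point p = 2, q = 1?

15

∂V₂/∂p = -3*q^2
∂V₁/∂q = -18*q^2
Scalar curl = 15*q^2
At (2, 1): 15.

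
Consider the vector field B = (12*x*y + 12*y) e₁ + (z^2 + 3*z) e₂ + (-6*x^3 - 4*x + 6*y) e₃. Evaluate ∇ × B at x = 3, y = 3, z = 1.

(1, 166, -48)

(∇×B)₁ = ∂B₃/∂y − ∂B₂/∂z = -2*z + 3
(∇×B)₂ = ∂B₁/∂z − ∂B₃/∂x = 18*x^2 + 4
(∇×B)₃ = ∂B₂/∂x − ∂B₁/∂y = -12*x - 12
∇×B = (-2*z + 3, 18*x^2 + 4, -12*x - 12)
At (3, 3, 1): (1, 166, -48).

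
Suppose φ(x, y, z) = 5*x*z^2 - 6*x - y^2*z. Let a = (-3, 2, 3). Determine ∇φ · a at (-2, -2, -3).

27

∂φ/∂x = 5*z^2 - 6
∂φ/∂y = -2*y*z
∂φ/∂z = 10*x*z - y^2
∇φ at (-2, -2, -3) = (39, -12, 56)
∇φ · a = (39)(-3) + (-12)(2) + (56)(3) = 27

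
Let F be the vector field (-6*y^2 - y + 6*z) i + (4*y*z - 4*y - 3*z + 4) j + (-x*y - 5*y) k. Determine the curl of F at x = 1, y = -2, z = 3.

(∇×F)₁ = ∂F₃/∂y − ∂F₂/∂z = -x - 4*y - 2
(∇×F)₂ = ∂F₁/∂z − ∂F₃/∂x = y + 6
(∇×F)₃ = ∂F₂/∂x − ∂F₁/∂y = 12*y + 1
∇×F = (-x - 4*y - 2, y + 6, 12*y + 1)
At (1, -2, 3): (5, 4, -23).

(5, 4, -23)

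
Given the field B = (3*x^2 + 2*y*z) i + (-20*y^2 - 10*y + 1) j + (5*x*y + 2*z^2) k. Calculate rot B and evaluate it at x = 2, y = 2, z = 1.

(10, -6, -2)

(∇×B)₁ = ∂B₃/∂y − ∂B₂/∂z = 5*x
(∇×B)₂ = ∂B₁/∂z − ∂B₃/∂x = -3*y
(∇×B)₃ = ∂B₂/∂x − ∂B₁/∂y = -2*z
∇×B = (5*x, -3*y, -2*z)
At (2, 2, 1): (10, -6, -2).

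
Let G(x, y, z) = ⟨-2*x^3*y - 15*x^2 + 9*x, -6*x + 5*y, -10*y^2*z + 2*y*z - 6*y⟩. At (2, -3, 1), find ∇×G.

(∇×G)₁ = ∂G₃/∂y − ∂G₂/∂z = -20*y*z + 2*z - 6
(∇×G)₂ = ∂G₁/∂z − ∂G₃/∂x = 0
(∇×G)₃ = ∂G₂/∂x − ∂G₁/∂y = 2*x^3 - 6
∇×G = (-20*y*z + 2*z - 6, 0, 2*x^3 - 6)
At (2, -3, 1): (56, 0, 10).

(56, 0, 10)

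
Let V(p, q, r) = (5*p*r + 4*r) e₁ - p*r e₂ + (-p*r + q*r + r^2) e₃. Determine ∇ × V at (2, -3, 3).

(5, 17, -3)

(∇×V)₁ = ∂V₃/∂q − ∂V₂/∂r = p + r
(∇×V)₂ = ∂V₁/∂r − ∂V₃/∂p = 5*p + r + 4
(∇×V)₃ = ∂V₂/∂p − ∂V₁/∂q = -r
∇×V = (p + r, 5*p + r + 4, -r)
At (2, -3, 3): (5, 17, -3).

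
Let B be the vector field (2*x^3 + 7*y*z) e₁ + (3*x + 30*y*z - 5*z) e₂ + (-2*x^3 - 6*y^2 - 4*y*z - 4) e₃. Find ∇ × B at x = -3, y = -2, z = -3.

(101, 40, 24)

(∇×B)₁ = ∂B₃/∂y − ∂B₂/∂z = -42*y - 4*z + 5
(∇×B)₂ = ∂B₁/∂z − ∂B₃/∂x = 6*x^2 + 7*y
(∇×B)₃ = ∂B₂/∂x − ∂B₁/∂y = -7*z + 3
∇×B = (-42*y - 4*z + 5, 6*x^2 + 7*y, -7*z + 3)
At (-3, -2, -3): (101, 40, 24).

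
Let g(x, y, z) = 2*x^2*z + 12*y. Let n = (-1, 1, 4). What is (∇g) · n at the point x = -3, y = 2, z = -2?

∂g/∂x = 4*x*z
∂g/∂y = 12
∂g/∂z = 2*x^2
∇g at (-3, 2, -2) = (24, 12, 18)
∇g · n = (24)(-1) + (12)(1) + (18)(4) = 60

60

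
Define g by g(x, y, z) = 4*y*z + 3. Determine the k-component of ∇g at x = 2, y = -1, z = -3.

-4

(∇g)_3 = ∂g/∂z = 4*y
At (2, -1, -3): -4.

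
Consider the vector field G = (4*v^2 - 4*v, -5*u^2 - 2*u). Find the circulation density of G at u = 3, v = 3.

-52

∂G₂/∂u = -10*u - 2
∂G₁/∂v = 8*v - 4
Scalar curl = -10*u - 8*v + 2
At (3, 3): -52.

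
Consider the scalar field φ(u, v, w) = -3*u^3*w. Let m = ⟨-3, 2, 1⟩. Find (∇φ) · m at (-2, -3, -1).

∂φ/∂u = -9*u^2*w
∂φ/∂v = 0
∂φ/∂w = -3*u^3
∇φ at (-2, -3, -1) = (36, 0, 24)
∇φ · m = (36)(-3) + (0)(2) + (24)(1) = -84

-84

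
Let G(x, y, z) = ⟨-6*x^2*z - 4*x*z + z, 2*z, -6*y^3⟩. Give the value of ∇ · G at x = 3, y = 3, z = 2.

∂G₁/∂x = -12*x*z - 4*z
∂G₂/∂y = 0
∂G₃/∂z = 0
∇·G = -12*x*z - 4*z
At (3, 3, 2): -80.

-80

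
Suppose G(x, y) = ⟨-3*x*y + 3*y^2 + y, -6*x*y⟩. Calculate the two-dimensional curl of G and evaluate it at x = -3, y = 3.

∂G₂/∂x = -6*y
∂G₁/∂y = -3*x + 6*y + 1
Scalar curl = 3*x - 12*y - 1
At (-3, 3): -46.

-46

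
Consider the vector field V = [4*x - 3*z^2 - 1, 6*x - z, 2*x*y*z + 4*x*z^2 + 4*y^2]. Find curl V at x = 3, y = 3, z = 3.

(∇×V)₁ = ∂V₃/∂y − ∂V₂/∂z = 2*x*z + 8*y + 1
(∇×V)₂ = ∂V₁/∂z − ∂V₃/∂x = -2*y*z - 4*z^2 - 6*z
(∇×V)₃ = ∂V₂/∂x − ∂V₁/∂y = 6
∇×V = (2*x*z + 8*y + 1, -2*y*z - 4*z^2 - 6*z, 6)
At (3, 3, 3): (43, -72, 6).

(43, -72, 6)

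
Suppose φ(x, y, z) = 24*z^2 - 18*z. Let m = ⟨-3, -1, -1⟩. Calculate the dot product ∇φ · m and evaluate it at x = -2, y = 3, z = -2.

∂φ/∂x = 0
∂φ/∂y = 0
∂φ/∂z = 48*z - 18
∇φ at (-2, 3, -2) = (0, 0, -114)
∇φ · m = (0)(-3) + (0)(-1) + (-114)(-1) = 114

114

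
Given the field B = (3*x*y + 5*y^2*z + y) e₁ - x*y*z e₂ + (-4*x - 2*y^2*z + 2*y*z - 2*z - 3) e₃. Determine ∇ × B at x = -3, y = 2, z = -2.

(∇×B)₁ = ∂B₃/∂y − ∂B₂/∂z = x*y - 4*y*z + 2*z
(∇×B)₂ = ∂B₁/∂z − ∂B₃/∂x = 5*y^2 + 4
(∇×B)₃ = ∂B₂/∂x − ∂B₁/∂y = -3*x - 11*y*z - 1
∇×B = (x*y - 4*y*z + 2*z, 5*y^2 + 4, -3*x - 11*y*z - 1)
At (-3, 2, -2): (6, 24, 52).

(6, 24, 52)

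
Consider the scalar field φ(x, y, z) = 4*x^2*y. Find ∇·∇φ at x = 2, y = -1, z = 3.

∂²φ/∂x² = 8*y
∂²φ/∂y² = 0
∂²φ/∂z² = 0
∇²φ = 8*y
At (2, -1, 3): -8.

-8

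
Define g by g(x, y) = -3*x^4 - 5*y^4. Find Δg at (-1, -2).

-276

∂²g/∂x² = -36*x^2
∂²g/∂y² = -60*y^2
∇²g = -36*x^2 - 60*y^2
At (-1, -2): -276.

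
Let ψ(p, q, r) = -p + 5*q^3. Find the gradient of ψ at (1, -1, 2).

(-1, 15, 0)

∂ψ/∂p = -1
∂ψ/∂q = 15*q^2
∂ψ/∂r = 0
∇ψ = (-1, 15*q^2, 0)
At (1, -1, 2): (-1, 15, 0).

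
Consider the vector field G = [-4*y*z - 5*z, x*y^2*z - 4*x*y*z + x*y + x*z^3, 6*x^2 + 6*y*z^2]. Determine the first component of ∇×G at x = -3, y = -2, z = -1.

(∇×G)_1 = ∂G₃/∂y − ∂G₂/∂z
= 6*z^2 − (x*y^2 - 4*x*y + 3*x*z^2)
= -x*y^2 + 4*x*y - 3*x*z^2 + 6*z^2
At (-3, -2, -1): 51.

51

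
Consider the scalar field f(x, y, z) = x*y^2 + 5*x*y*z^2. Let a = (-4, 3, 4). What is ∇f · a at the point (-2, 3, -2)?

∂f/∂x = y^2 + 5*y*z^2
∂f/∂y = 2*x*y + 5*x*z^2
∂f/∂z = 10*x*y*z
∇f at (-2, 3, -2) = (69, -52, 120)
∇f · a = (69)(-4) + (-52)(3) + (120)(4) = 48

48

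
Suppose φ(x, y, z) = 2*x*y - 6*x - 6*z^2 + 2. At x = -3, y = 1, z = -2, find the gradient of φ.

∂φ/∂x = 2*y - 6
∂φ/∂y = 2*x
∂φ/∂z = -12*z
∇φ = (2*y - 6, 2*x, -12*z)
At (-3, 1, -2): (-4, -6, 24).

(-4, -6, 24)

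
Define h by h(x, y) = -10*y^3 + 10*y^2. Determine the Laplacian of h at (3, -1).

∂²h/∂x² = 0
∂²h/∂y² = 20*(-3*y + 1)
∇²h = -60*y + 20
At (3, -1): 80.

80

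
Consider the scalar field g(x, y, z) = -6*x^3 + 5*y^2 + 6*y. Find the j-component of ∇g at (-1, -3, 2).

(∇g)_2 = ∂g/∂y = 10*y + 6
At (-1, -3, 2): -24.

-24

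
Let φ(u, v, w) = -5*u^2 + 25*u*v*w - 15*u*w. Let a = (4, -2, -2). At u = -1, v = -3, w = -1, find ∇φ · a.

∂φ/∂u = -10*u + 25*v*w - 15*w
∂φ/∂v = 25*u*w
∂φ/∂w = 25*u*v - 15*u
∇φ at (-1, -3, -1) = (100, 25, 90)
∇φ · a = (100)(4) + (25)(-2) + (90)(-2) = 170

170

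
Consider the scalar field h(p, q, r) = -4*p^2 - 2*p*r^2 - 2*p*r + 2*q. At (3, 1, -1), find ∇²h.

∂²h/∂p² = -8
∂²h/∂q² = 0
∂²h/∂r² = -4*p
∇²h = -4*p - 8
At (3, 1, -1): -20.

-20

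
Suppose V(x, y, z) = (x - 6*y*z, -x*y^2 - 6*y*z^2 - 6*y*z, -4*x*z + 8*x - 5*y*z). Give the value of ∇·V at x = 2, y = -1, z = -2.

∂V₁/∂x = 1
∂V₂/∂y = -2*x*y - 6*z^2 - 6*z
∂V₃/∂z = -4*x - 5*y
∇·V = -2*x*y - 4*x - 5*y - 6*z^2 - 6*z + 1
At (2, -1, -2): -10.

-10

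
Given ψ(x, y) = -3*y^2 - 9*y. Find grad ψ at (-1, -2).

∂ψ/∂x = 0
∂ψ/∂y = -6*y - 9
∇ψ = (0, -6*y - 9)
At (-1, -2): (0, 3).

(0, 3)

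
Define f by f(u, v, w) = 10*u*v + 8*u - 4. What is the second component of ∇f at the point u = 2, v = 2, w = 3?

(∇f)_2 = ∂f/∂v = 10*u
At (2, 2, 3): 20.

20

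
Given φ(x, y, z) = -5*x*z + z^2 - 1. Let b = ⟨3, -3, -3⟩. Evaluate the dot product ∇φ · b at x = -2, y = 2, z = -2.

∂φ/∂x = -5*z
∂φ/∂y = 0
∂φ/∂z = -5*x + 2*z
∇φ at (-2, 2, -2) = (10, 0, 6)
∇φ · b = (10)(3) + (0)(-3) + (6)(-3) = 12

12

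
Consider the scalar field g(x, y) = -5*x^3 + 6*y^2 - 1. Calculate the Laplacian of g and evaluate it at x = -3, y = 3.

∂²g/∂x² = -30*x
∂²g/∂y² = 12
∇²g = -30*x + 12
At (-3, 3): 102.

102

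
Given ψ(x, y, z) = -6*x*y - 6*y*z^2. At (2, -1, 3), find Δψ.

12

∂²ψ/∂x² = 0
∂²ψ/∂y² = 0
∂²ψ/∂z² = -12*y
∇²ψ = -12*y
At (2, -1, 3): 12.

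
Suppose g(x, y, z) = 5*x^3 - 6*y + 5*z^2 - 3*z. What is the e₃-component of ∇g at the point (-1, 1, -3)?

-33

(∇g)_3 = ∂g/∂z = 10*z - 3
At (-1, 1, -3): -33.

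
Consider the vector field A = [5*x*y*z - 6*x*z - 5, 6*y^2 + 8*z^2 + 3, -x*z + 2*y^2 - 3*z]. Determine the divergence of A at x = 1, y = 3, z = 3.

59

∂A₁/∂x = 5*y*z - 6*z
∂A₂/∂y = 12*y
∂A₃/∂z = -x - 3
∇·A = -x + 5*y*z + 12*y - 6*z - 3
At (1, 3, 3): 59.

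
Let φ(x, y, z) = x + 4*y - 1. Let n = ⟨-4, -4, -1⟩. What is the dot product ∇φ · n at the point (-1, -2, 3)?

∂φ/∂x = 1
∂φ/∂y = 4
∂φ/∂z = 0
∇φ at (-1, -2, 3) = (1, 4, 0)
∇φ · n = (1)(-4) + (4)(-4) + (0)(-1) = -20

-20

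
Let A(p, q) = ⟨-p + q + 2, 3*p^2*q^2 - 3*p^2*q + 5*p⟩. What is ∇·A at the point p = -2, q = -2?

-61

∂A₁/∂p = -1
∂A₂/∂q = 6*p^2*q - 3*p^2
∇·A = 6*p^2*q - 3*p^2 - 1
At (-2, -2): -61.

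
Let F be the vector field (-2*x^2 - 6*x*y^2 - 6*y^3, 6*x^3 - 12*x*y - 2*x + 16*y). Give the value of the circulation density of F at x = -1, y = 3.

106

∂F₂/∂x = 18*x^2 - 12*y - 2
∂F₁/∂y = -12*x*y - 18*y^2
Scalar curl = 18*x^2 + 12*x*y + 18*y^2 - 12*y - 2
At (-1, 3): 106.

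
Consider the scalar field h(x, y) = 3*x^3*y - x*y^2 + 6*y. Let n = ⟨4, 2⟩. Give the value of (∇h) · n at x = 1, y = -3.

-114

∂h/∂x = 9*x^2*y - y^2
∂h/∂y = 3*x^3 - 2*x*y + 6
∇h at (1, -3) = (-36, 15)
∇h · n = (-36)(4) + (15)(2) = -114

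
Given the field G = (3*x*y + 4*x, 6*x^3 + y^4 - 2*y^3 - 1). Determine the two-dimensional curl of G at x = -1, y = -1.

21

∂G₂/∂x = 18*x^2
∂G₁/∂y = 3*x
Scalar curl = 18*x^2 - 3*x
At (-1, -1): 21.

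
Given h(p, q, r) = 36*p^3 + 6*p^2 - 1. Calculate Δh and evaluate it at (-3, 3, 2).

-636

∂²h/∂p² = 12*(18*p + 1)
∂²h/∂q² = 0
∂²h/∂r² = 0
∇²h = 216*p + 12
At (-3, 3, 2): -636.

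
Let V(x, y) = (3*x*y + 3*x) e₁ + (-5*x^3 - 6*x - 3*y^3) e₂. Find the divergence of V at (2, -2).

-39

∂V₁/∂x = 3*y + 3
∂V₂/∂y = -9*y^2
∇·V = -9*y^2 + 3*y + 3
At (2, -2): -39.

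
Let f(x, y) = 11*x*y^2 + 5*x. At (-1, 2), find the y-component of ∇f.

-44

(∇f)_2 = ∂f/∂y = 22*x*y
At (-1, 2): -44.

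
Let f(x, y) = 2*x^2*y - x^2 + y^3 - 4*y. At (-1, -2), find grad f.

(10, 10)

∂f/∂x = 4*x*y - 2*x
∂f/∂y = 2*x^2 + 3*y^2 - 4
∇f = (4*x*y - 2*x, 2*x^2 + 3*y^2 - 4)
At (-1, -2): (10, 10).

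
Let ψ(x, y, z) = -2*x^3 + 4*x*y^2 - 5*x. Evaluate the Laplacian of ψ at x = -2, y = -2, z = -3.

8

∂²ψ/∂x² = -12*x
∂²ψ/∂y² = 8*x
∂²ψ/∂z² = 0
∇²ψ = -4*x
At (-2, -2, -3): 8.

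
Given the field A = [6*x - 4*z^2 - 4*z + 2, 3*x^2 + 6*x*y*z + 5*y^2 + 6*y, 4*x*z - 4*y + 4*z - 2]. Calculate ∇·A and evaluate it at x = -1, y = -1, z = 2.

-10

∂A₁/∂x = 6
∂A₂/∂y = 6*x*z + 10*y + 6
∂A₃/∂z = 4*x + 4
∇·A = 6*x*z + 4*x + 10*y + 16
At (-1, -1, 2): -10.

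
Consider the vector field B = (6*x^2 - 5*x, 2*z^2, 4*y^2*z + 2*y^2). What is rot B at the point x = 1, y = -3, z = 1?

(∇×B)₁ = ∂B₃/∂y − ∂B₂/∂z = 8*y*z + 4*y - 4*z
(∇×B)₂ = ∂B₁/∂z − ∂B₃/∂x = 0
(∇×B)₃ = ∂B₂/∂x − ∂B₁/∂y = 0
∇×B = (8*y*z + 4*y - 4*z, 0, 0)
At (1, -3, 1): (-40, 0, 0).

(-40, 0, 0)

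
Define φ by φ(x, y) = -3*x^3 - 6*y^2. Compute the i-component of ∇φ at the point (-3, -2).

-81

(∇φ)_1 = ∂φ/∂x = -9*x^2
At (-3, -2): -81.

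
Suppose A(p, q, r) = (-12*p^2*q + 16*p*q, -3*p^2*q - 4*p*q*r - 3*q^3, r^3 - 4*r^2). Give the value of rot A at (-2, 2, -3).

(∇×A)₁ = ∂A₃/∂q − ∂A₂/∂r = 4*p*q
(∇×A)₂ = ∂A₁/∂r − ∂A₃/∂p = 0
(∇×A)₃ = ∂A₂/∂p − ∂A₁/∂q = 12*p^2 - 6*p*q - 16*p - 4*q*r
∇×A = (4*p*q, 0, 12*p^2 - 6*p*q - 16*p - 4*q*r)
At (-2, 2, -3): (-16, 0, 128).

(-16, 0, 128)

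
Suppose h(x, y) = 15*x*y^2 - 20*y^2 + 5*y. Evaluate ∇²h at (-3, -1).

∂²h/∂x² = 0
∂²h/∂y² = 10*(3*x - 4)
∇²h = 30*x - 40
At (-3, -1): -130.

-130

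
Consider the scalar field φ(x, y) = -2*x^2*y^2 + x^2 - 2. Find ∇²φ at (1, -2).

-18

∂²φ/∂x² = 2*(-2*y^2 + 1)
∂²φ/∂y² = -4*x^2
∇²φ = -4*x^2 - 4*y^2 + 2
At (1, -2): -18.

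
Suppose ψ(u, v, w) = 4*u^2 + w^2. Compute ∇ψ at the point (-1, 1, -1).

∂ψ/∂u = 8*u
∂ψ/∂v = 0
∂ψ/∂w = 2*w
∇ψ = (8*u, 0, 2*w)
At (-1, 1, -1): (-8, 0, -2).

(-8, 0, -2)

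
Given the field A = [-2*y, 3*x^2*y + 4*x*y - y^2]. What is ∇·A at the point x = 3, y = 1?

∂A₁/∂x = 0
∂A₂/∂y = 3*x^2 + 4*x - 2*y
∇·A = 3*x^2 + 4*x - 2*y
At (3, 1): 37.

37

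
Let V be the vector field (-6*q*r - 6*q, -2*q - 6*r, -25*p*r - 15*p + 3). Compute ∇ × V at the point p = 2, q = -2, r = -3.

(6, -48, -12)

(∇×V)₁ = ∂V₃/∂q − ∂V₂/∂r = 6
(∇×V)₂ = ∂V₁/∂r − ∂V₃/∂p = -6*q + 25*r + 15
(∇×V)₃ = ∂V₂/∂p − ∂V₁/∂q = 6*r + 6
∇×V = (6, -6*q + 25*r + 15, 6*r + 6)
At (2, -2, -3): (6, -48, -12).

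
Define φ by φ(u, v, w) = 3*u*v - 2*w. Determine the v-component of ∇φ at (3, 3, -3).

9

(∇φ)_2 = ∂φ/∂v = 3*u
At (3, 3, -3): 9.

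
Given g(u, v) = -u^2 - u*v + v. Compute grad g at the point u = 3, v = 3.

(-9, -2)

∂g/∂u = -2*u - v
∂g/∂v = -u + 1
∇g = (-2*u - v, -u + 1)
At (3, 3): (-9, -2).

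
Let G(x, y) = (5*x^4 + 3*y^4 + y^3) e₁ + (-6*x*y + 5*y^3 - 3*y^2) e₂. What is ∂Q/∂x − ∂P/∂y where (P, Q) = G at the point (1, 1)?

∂G₂/∂x = -6*y
∂G₁/∂y = 12*y^3 + 3*y^2
Scalar curl = -12*y^3 - 3*y^2 - 6*y
At (1, 1): -21.

-21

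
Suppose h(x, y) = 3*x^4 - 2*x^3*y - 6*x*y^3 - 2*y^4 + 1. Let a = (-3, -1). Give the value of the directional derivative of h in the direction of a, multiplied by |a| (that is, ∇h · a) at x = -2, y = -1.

∂h/∂x = 12*x^3 - 6*x^2*y - 6*y^3
∂h/∂y = -2*x^3 - 18*x*y^2 - 8*y^3
∇h at (-2, -1) = (-66, 60)
∇h · a = (-66)(-3) + (60)(-1) = 138

138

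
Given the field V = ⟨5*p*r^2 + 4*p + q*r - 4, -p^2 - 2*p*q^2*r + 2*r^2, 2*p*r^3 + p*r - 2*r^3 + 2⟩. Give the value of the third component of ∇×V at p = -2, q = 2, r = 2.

-14

(∇×V)_3 = ∂V₂/∂p − ∂V₁/∂q
= -2*p - 2*q^2*r − (r)
= -2*p - 2*q^2*r - r
At (-2, 2, 2): -14.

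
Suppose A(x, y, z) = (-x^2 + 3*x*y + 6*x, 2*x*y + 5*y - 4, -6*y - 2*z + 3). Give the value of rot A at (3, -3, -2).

(-6, 0, -15)

(∇×A)₁ = ∂A₃/∂y − ∂A₂/∂z = -6
(∇×A)₂ = ∂A₁/∂z − ∂A₃/∂x = 0
(∇×A)₃ = ∂A₂/∂x − ∂A₁/∂y = -3*x + 2*y
∇×A = (-6, 0, -3*x + 2*y)
At (3, -3, -2): (-6, 0, -15).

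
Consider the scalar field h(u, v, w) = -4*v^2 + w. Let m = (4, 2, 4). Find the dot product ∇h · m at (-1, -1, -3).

∂h/∂u = 0
∂h/∂v = -8*v
∂h/∂w = 1
∇h at (-1, -1, -3) = (0, 8, 1)
∇h · m = (0)(4) + (8)(2) + (1)(4) = 20

20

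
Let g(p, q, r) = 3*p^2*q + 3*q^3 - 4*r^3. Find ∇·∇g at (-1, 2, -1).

72

∂²g/∂p² = 6*q
∂²g/∂q² = 18*q
∂²g/∂r² = -24*r
∇²g = 24*q - 24*r
At (-1, 2, -1): 72.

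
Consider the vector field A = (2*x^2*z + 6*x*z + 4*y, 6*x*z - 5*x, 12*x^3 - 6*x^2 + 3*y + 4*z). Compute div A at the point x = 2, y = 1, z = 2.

∂A₁/∂x = 4*x*z + 6*z
∂A₂/∂y = 0
∂A₃/∂z = 4
∇·A = 4*x*z + 6*z + 4
At (2, 1, 2): 32.

32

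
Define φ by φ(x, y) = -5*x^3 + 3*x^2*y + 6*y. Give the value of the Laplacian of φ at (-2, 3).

78

∂²φ/∂x² = 6*(-5*x + y)
∂²φ/∂y² = 0
∇²φ = -30*x + 6*y
At (-2, 3): 78.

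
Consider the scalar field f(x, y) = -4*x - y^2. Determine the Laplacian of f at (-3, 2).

-2

∂²f/∂x² = 0
∂²f/∂y² = -2
∇²f = -2
At (-3, 2): -2.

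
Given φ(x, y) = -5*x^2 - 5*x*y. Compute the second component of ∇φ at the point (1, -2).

-5

(∇φ)_2 = ∂φ/∂y = -5*x
At (1, -2): -5.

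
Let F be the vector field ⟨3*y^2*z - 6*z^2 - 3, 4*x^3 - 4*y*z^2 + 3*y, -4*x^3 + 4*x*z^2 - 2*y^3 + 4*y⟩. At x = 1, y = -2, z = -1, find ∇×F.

(∇×F)₁ = ∂F₃/∂y − ∂F₂/∂z = -6*y^2 + 8*y*z + 4
(∇×F)₂ = ∂F₁/∂z − ∂F₃/∂x = 12*x^2 + 3*y^2 - 4*z^2 - 12*z
(∇×F)₃ = ∂F₂/∂x − ∂F₁/∂y = 12*x^2 - 6*y*z
∇×F = (-6*y^2 + 8*y*z + 4, 12*x^2 + 3*y^2 - 4*z^2 - 12*z, 12*x^2 - 6*y*z)
At (1, -2, -1): (-4, 32, 0).

(-4, 32, 0)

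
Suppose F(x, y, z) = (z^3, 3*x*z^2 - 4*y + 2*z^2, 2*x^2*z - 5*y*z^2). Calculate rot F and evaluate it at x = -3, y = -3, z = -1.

(-19, -9, 3)

(∇×F)₁ = ∂F₃/∂y − ∂F₂/∂z = -6*x*z - 5*z^2 - 4*z
(∇×F)₂ = ∂F₁/∂z − ∂F₃/∂x = -4*x*z + 3*z^2
(∇×F)₃ = ∂F₂/∂x − ∂F₁/∂y = 3*z^2
∇×F = (-6*x*z - 5*z^2 - 4*z, -4*x*z + 3*z^2, 3*z^2)
At (-3, -3, -1): (-19, -9, 3).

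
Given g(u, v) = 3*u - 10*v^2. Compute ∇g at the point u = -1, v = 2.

(3, -40)

∂g/∂u = 3
∂g/∂v = -20*v
∇g = (3, -20*v)
At (-1, 2): (3, -40).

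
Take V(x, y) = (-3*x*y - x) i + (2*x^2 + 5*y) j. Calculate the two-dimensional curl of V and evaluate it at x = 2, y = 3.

∂V₂/∂x = 4*x
∂V₁/∂y = -3*x
Scalar curl = 7*x
At (2, 3): 14.

14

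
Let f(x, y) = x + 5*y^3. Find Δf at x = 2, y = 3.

∂²f/∂x² = 0
∂²f/∂y² = 30*y
∇²f = 30*y
At (2, 3): 90.

90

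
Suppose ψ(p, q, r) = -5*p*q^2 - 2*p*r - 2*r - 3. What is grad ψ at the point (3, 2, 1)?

∂ψ/∂p = -5*q^2 - 2*r
∂ψ/∂q = -10*p*q
∂ψ/∂r = -2*p - 2
∇ψ = (-5*q^2 - 2*r, -10*p*q, -2*p - 2)
At (3, 2, 1): (-22, -60, -8).

(-22, -60, -8)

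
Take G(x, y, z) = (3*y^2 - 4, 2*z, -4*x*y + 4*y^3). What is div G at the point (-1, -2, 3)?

∂G₁/∂x = 0
∂G₂/∂y = 0
∂G₃/∂z = 0
∇·G = 0
At (-1, -2, 3): 0.

0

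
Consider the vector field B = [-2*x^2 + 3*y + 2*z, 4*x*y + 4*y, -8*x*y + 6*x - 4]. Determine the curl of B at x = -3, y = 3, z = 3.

(24, 20, 9)

(∇×B)₁ = ∂B₃/∂y − ∂B₂/∂z = -8*x
(∇×B)₂ = ∂B₁/∂z − ∂B₃/∂x = 8*y - 4
(∇×B)₃ = ∂B₂/∂x − ∂B₁/∂y = 4*y - 3
∇×B = (-8*x, 8*y - 4, 4*y - 3)
At (-3, 3, 3): (24, 20, 9).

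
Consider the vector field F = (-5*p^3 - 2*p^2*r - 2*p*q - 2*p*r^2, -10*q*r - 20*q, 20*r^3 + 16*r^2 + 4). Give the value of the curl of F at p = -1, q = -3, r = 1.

(∇×F)₁ = ∂F₃/∂q − ∂F₂/∂r = 10*q
(∇×F)₂ = ∂F₁/∂r − ∂F₃/∂p = -2*p^2 - 4*p*r
(∇×F)₃ = ∂F₂/∂p − ∂F₁/∂q = 2*p
∇×F = (10*q, -2*p^2 - 4*p*r, 2*p)
At (-1, -3, 1): (-30, 2, -2).

(-30, 2, -2)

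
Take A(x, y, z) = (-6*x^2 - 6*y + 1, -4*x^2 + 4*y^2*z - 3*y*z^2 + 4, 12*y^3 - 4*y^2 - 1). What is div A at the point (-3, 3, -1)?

∂A₁/∂x = -12*x
∂A₂/∂y = 8*y*z - 3*z^2
∂A₃/∂z = 0
∇·A = -12*x + 8*y*z - 3*z^2
At (-3, 3, -1): 9.

9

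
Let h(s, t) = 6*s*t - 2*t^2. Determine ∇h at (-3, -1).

(-6, -14)

∂h/∂s = 6*t
∂h/∂t = 6*s - 4*t
∇h = (6*t, 6*s - 4*t)
At (-3, -1): (-6, -14).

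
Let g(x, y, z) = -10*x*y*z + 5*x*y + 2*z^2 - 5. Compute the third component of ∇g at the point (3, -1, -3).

18

(∇g)_3 = ∂g/∂z = -10*x*y + 4*z
At (3, -1, -3): 18.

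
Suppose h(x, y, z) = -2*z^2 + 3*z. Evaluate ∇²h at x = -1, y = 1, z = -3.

-4

∂²h/∂x² = 0
∂²h/∂y² = 0
∂²h/∂z² = -4
∇²h = -4
At (-1, 1, -3): -4.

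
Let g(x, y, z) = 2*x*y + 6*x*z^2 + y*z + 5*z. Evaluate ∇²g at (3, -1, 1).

∂²g/∂x² = 0
∂²g/∂y² = 0
∂²g/∂z² = 12*x
∇²g = 12*x
At (3, -1, 1): 36.

36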